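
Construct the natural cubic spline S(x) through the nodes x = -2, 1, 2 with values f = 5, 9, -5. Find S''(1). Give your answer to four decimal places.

-11.5000

Let M_i = S''(x_i). Step sizes h_i = 3, 1; slopes of the chords Δ_i = (y_(i+1) - y_i)/h_i = 4/3, -14.
  3·M_0 + 8·M_1 + 1·M_2 = 6(Δ_1 - Δ_0) = -92
Natural end conditions: M_0 = M_2 = 0.
Solving the tridiagonal system: M_0 = 0, M_1 = -23/2, M_2 = 0.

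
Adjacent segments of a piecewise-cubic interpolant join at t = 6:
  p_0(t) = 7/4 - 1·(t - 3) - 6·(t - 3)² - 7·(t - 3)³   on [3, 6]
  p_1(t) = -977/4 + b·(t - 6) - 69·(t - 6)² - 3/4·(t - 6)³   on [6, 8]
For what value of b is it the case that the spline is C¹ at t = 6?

p_0'(t) = -1 - 12·(t - 3) - 21·(t - 3)², so p_0'(6) = -226. On the right, p_1'(6) = b, so b = -226.

-226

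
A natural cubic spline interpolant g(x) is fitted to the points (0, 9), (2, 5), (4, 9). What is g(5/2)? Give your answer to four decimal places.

With m_i denoting the second derivative at x_i, h_i = 2, 2, and Δ_i = (y_(i+1) − y_i)/h_i = -2, 2:
  2·m_0 + 8·m_1 + 2·m_2 = 6(Δ_1 - Δ_0) = 24
Natural end conditions: m_0 = m_2 = 0.
Solving the tridiagonal system: m_0 = 0, m_1 = 3, m_2 = 0.
On [2, 4], g(x) = 5 + 0·(x - 2) + 3/2·(x - 2)² - 1/4·(x - 2)³.
With (x - 2) = 1/2: g(5/2) = 171/32.

5.3438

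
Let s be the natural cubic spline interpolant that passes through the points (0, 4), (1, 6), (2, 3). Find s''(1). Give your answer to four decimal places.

With M_i denoting the second derivative at x_i, h_i = 1, 1, and Δ_i = (y_(i+1) − y_i)/h_i = 2, -3:
  1·M_0 + 4·M_1 + 1·M_2 = 6(Δ_1 - Δ_0) = -30
Natural end conditions: M_0 = M_2 = 0.
Solving the tridiagonal system: M_0 = 0, M_1 = -15/2, M_2 = 0.

-7.5000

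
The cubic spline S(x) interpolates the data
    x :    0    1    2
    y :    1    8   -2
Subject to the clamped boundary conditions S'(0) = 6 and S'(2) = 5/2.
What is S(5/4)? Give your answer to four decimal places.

Write m_i for S''(x_i). With h_i = 1, 1 and divided differences Δ_i = 7, -10, the continuity of S' gives the tridiagonal system
  1·m_0 + 4·m_1 + 1·m_2 = 6(Δ_1 - Δ_0) = -102
Clamped end conditions give two more equations: 2h_0·m_0 + h_0·m_1 = 6(Δ_0 - S'(0)) = 6 and h_1·m_1 + 2h_1·m_2 = 6(S'(2) - Δ_1) = 75.
Forward elimination and back-substitution give m_0 = 107/4, m_1 = -95/2, m_2 = 245/4.
On [1, 2], S(x) = 8 - 35/8·(x - 1) - 95/4·(x - 1)² + 145/8·(x - 1)³.
With (x - 1) = 1/4: S(5/4) = 2921/512.

5.7051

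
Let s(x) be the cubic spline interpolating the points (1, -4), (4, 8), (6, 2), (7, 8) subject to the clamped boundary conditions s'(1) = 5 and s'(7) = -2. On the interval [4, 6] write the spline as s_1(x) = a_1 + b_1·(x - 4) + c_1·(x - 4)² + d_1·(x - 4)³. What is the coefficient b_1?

With m_i denoting the second derivative at x_i, h_i = 3, 2, 1, and Δ_i = (y_(i+1) − y_i)/h_i = 4, -3, 6:
  3·m_0 + 10·m_1 + 2·m_2 = 6(Δ_1 - Δ_0) = -42
  2·m_1 + 6·m_2 + 1·m_3 = 6(Δ_2 - Δ_1) = 54
Clamped end conditions give two more equations: 2h_0·m_0 + h_0·m_1 = 6(Δ_0 - s'(1)) = -6 and h_2·m_2 + 2h_2·m_3 = 6(s'(7) - Δ_2) = -48.
Hence m_0 = 10/3, m_1 = -26/3, m_2 = 52/3, m_3 = -98/3.
On [4, 6], with s_1(x) = a_1 + b_1·(x - 4) + c_1·(x - 4)² + d_1·(x - 4)³: c_1 = m_1/2 = -13/3, d_1 = (m_2 - m_1)/(6h_1) = 13/6, b_1 = Δ_1 - h_1(2m_1 + m_2)/6 = -3.

-3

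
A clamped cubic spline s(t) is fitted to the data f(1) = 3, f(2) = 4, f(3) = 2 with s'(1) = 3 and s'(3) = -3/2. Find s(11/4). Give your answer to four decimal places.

2.4707

With m_i denoting the second derivative at x_i, h_i = 1, 1, and Δ_i = (y_(i+1) − y_i)/h_i = 1, -2:
  1·m_0 + 4·m_1 + 1·m_2 = 6(Δ_1 - Δ_0) = -18
Clamped end conditions give two more equations: 2h_0·m_0 + h_0·m_1 = 6(Δ_0 - s'(1)) = -12 and h_1·m_1 + 2h_1·m_2 = 6(s'(3) - Δ_1) = 3.
Hence m_0 = -15/4, m_1 = -9/2, m_2 = 15/4.
On [2, 3], s(t) = 4 - 9/8·(t - 2) - 9/4·(t - 2)² + 11/8·(t - 2)³.
With (t - 2) = 3/4: s(11/4) = 1265/512.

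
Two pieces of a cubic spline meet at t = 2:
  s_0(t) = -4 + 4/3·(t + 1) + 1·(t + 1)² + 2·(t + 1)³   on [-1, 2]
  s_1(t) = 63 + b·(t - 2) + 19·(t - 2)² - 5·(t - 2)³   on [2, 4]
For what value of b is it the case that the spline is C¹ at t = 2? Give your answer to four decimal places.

61.3333

s_0'(t) = 4/3 + 2·(t + 1) + 6·(t + 1)², so s_0'(2) = 184/3. On the right, s_1'(2) = b, so b = 184/3.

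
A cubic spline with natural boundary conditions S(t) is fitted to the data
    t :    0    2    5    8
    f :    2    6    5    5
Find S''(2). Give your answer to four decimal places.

With m_i denoting the second derivative at x_i, h_i = 2, 3, 3, and Δ_i = (y_(i+1) − y_i)/h_i = 2, -1/3, 0:
  2·m_0 + 10·m_1 + 3·m_2 = 6(Δ_1 - Δ_0) = -14
  3·m_1 + 12·m_2 + 3·m_3 = 6(Δ_2 - Δ_1) = 2
Natural end conditions: m_0 = m_3 = 0.
Hence m_0 = 0, m_1 = -58/37, m_2 = 62/111, m_3 = 0.

-1.5676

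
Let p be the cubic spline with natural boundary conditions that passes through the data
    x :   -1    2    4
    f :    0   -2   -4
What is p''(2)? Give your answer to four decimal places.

-0.2000

Put M_i = p'' at the i-th knot. Here h = (3, 2) and Δ = (-2/3, -1), so the interior equations h_(i-1)·M_(i-1) + 2(h_(i-1)+h_i)·M_i + h_i·M_(i+1) = 6(Δ_i − Δ_(i-1)) read
  3·M_0 + 10·M_1 + 2·M_2 = 6(Δ_1 - Δ_0) = -2
Natural end conditions: M_0 = M_2 = 0.
Forward elimination and back-substitution give M_0 = 0, M_1 = -1/5, M_2 = 0.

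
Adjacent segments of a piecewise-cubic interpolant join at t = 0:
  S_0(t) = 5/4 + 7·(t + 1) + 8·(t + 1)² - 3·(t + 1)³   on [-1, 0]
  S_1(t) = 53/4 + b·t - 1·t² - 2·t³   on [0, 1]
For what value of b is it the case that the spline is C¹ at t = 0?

S_0'(t) = 7 + 16·(t + 1) - 9·(t + 1)², so S_0'(0) = 14. On the right, S_1'(0) = b, so b = 14.

14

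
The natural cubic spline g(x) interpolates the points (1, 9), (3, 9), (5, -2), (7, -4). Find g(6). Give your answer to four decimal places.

-4.1750

With M_i denoting the second derivative at x_i, h_i = 2, 2, 2, and Δ_i = (y_(i+1) − y_i)/h_i = 0, -11/2, -1:
  2·M_0 + 8·M_1 + 2·M_2 = 6(Δ_1 - Δ_0) = -33
  2·M_1 + 8·M_2 + 2·M_3 = 6(Δ_2 - Δ_1) = 27
Natural end conditions: M_0 = M_3 = 0.
Forward elimination and back-substitution give M_0 = 0, M_1 = -53/10, M_2 = 47/10, M_3 = 0.
On [5, 7], g(x) = -2 - 62/15·(x - 5) + 47/20·(x - 5)² - 47/120·(x - 5)³.
With (x - 5) = 1: g(6) = -167/40.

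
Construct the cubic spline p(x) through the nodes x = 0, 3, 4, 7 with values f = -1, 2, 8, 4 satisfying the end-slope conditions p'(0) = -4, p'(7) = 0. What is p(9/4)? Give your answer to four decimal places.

-1.6239

Write m_i for p''(x_i). With h_i = 3, 1, 3 and divided differences Δ_i = 1, 6, -4/3, the continuity of p' gives the tridiagonal system
  3·m_0 + 8·m_1 + 1·m_2 = 6(Δ_1 - Δ_0) = 30
  1·m_1 + 8·m_2 + 3·m_3 = 6(Δ_2 - Δ_1) = -44
Clamped end conditions give two more equations: 2h_0·m_0 + h_0·m_1 = 6(Δ_0 - p'(0)) = 30 and h_2·m_2 + 2h_2·m_3 = 6(p'(7) - Δ_2) = 8.
Solving the tridiagonal system: m_0 = 178/55, m_1 = 194/55, m_2 = -436/55, m_3 = 874/165.
On [0, 3], p(x) = -1 - 4·x + 89/55·x² + 8/495·x³.
With x = 9/4: p(9/4) = -1429/880.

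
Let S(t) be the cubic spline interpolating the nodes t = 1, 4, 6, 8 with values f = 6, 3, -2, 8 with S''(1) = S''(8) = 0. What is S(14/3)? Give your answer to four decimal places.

0.6433

With σ_i denoting the second derivative at x_i, h_i = 3, 2, 2, and Δ_i = (y_(i+1) − y_i)/h_i = -1, -5/2, 5:
  3·σ_0 + 10·σ_1 + 2·σ_2 = 6(Δ_1 - Δ_0) = -9
  2·σ_1 + 8·σ_2 + 2·σ_3 = 6(Δ_2 - Δ_1) = 45
Natural end conditions: σ_0 = σ_3 = 0.
Hence σ_0 = 0, σ_1 = -81/38, σ_2 = 117/19, σ_3 = 0.
On [4, 6], S(t) = 3 - 119/38·(t - 4) - 81/76·(t - 4)² + 105/152·(t - 4)³.
With (t - 4) = 2/3: S(14/3) = 110/171.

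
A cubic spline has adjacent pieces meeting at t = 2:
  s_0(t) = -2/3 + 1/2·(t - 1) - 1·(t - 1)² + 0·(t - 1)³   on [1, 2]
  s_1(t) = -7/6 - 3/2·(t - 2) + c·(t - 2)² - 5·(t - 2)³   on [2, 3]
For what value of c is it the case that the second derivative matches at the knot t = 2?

s_0''(t) = -2 + 0·(t - 1), so s_0''(2) = -2. On the right, s_1''(2) = 2c, so c = -1.

-1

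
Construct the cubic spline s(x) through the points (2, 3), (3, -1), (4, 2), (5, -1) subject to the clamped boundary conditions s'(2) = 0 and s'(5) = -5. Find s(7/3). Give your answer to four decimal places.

2.0469

Write M_i for s''(x_i). With h_i = 1, 1, 1 and divided differences Δ_i = -4, 3, -3, the continuity of s' gives the tridiagonal system
  1·M_0 + 4·M_1 + 1·M_2 = 6(Δ_1 - Δ_0) = 42
  1·M_1 + 4·M_2 + 1·M_3 = 6(Δ_2 - Δ_1) = -36
Clamped end conditions give two more equations: 2h_0·M_0 + h_0·M_1 = 6(Δ_0 - s'(2)) = -24 and h_2·M_2 + 2h_2·M_3 = 6(s'(5) - Δ_2) = -12.
Forward elimination and back-substitution give M_0 = -326/15, M_1 = 292/15, M_2 = -212/15, M_3 = 16/15.
On [2, 3], s(x) = 3 + 0·(x - 2) - 163/15·(x - 2)² + 103/15·(x - 2)³.
With (x - 2) = 1/3: s(7/3) = 829/405.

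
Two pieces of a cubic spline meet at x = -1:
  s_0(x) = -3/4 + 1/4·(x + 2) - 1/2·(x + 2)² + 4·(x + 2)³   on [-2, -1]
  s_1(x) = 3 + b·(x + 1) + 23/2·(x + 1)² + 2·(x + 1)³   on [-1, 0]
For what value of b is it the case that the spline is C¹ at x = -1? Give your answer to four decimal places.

11.2500

s_0'(x) = 1/4 - 1·(x + 2) + 12·(x + 2)², so s_0'(-1) = 45/4. On the right, s_1'(-1) = b, so b = 45/4.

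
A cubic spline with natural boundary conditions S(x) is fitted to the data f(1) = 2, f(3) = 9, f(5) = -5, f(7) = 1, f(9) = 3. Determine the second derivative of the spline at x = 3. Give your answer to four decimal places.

-10.6875

Put σ_i = S'' at the i-th knot. Here h = (2, 2, 2, 2) and Δ = (7/2, -7, 3, 1), so the interior equations h_(i-1)·σ_(i-1) + 2(h_(i-1)+h_i)·σ_i + h_i·σ_(i+1) = 6(Δ_i − Δ_(i-1)) read
  2·σ_0 + 8·σ_1 + 2·σ_2 = 6(Δ_1 - Δ_0) = -63
  2·σ_1 + 8·σ_2 + 2·σ_3 = 6(Δ_2 - Δ_1) = 60
  2·σ_2 + 8·σ_3 + 2·σ_4 = 6(Δ_3 - Δ_2) = -12
Natural end conditions: σ_0 = σ_4 = 0.
Solving: σ_0 = 0, σ_1 = -171/16, σ_2 = 45/4, σ_3 = -69/16, σ_4 = 0.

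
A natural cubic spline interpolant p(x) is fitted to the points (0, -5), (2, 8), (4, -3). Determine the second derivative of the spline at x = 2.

Put M_i = p'' at the i-th knot. Here h = (2, 2) and Δ = (13/2, -11/2), so the interior equations h_(i-1)·M_(i-1) + 2(h_(i-1)+h_i)·M_i + h_i·M_(i+1) = 6(Δ_i − Δ_(i-1)) read
  2·M_0 + 8·M_1 + 2·M_2 = 6(Δ_1 - Δ_0) = -72
Natural end conditions: M_0 = M_2 = 0.
Solving: M_0 = 0, M_1 = -9, M_2 = 0.

-9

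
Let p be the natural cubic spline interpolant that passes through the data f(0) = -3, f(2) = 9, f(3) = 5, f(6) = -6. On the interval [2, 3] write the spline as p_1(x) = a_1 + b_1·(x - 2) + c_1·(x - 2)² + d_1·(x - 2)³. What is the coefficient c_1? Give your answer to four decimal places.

Write m_i for p''(x_i). With h_i = 2, 1, 3 and divided differences Δ_i = 6, -4, -11/3, the continuity of p' gives the tridiagonal system
  2·m_0 + 6·m_1 + 1·m_2 = 6(Δ_1 - Δ_0) = -60
  1·m_1 + 8·m_2 + 3·m_3 = 6(Δ_2 - Δ_1) = 2
Natural end conditions: m_0 = m_3 = 0.
Hence m_0 = 0, m_1 = -482/47, m_2 = 72/47, m_3 = 0.
On [2, 3], with p_1(x) = a_1 + b_1·(x - 2) + c_1·(x - 2)² + d_1·(x - 2)³: c_1 = m_1/2 = -241/47, d_1 = (m_2 - m_1)/(6h_1) = 277/141, b_1 = Δ_1 - h_1(2m_1 + m_2)/6 = -118/141.

-5.1277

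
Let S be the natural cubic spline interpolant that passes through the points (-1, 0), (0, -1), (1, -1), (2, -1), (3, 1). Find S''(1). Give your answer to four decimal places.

With M_i denoting the second derivative at x_i, h_i = 1, 1, 1, 1, and Δ_i = (y_(i+1) − y_i)/h_i = -1, 0, 0, 2:
  1·M_0 + 4·M_1 + 1·M_2 = 6(Δ_1 - Δ_0) = 6
  1·M_1 + 4·M_2 + 1·M_3 = 6(Δ_2 - Δ_1) = 0
  1·M_2 + 4·M_3 + 1·M_4 = 6(Δ_3 - Δ_2) = 12
Natural end conditions: M_0 = M_4 = 0.
Solving: M_0 = 0, M_1 = 51/28, M_2 = -9/7, M_3 = 93/28, M_4 = 0.

-1.2857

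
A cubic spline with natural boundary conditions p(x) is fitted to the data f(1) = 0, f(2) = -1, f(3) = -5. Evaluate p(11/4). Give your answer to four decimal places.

Put M_i = p'' at the i-th knot. Here h = (1, 1) and Δ = (-1, -4), so the interior equations h_(i-1)·M_(i-1) + 2(h_(i-1)+h_i)·M_i + h_i·M_(i+1) = 6(Δ_i − Δ_(i-1)) read
  1·M_0 + 4·M_1 + 1·M_2 = 6(Δ_1 - Δ_0) = -18
Natural end conditions: M_0 = M_2 = 0.
Hence M_0 = 0, M_1 = -9/2, M_2 = 0.
On [2, 3], p(x) = -1 - 5/2·(x - 2) - 9/4·(x - 2)² + 3/4·(x - 2)³.
With (x - 2) = 3/4: p(11/4) = -979/256.

-3.8242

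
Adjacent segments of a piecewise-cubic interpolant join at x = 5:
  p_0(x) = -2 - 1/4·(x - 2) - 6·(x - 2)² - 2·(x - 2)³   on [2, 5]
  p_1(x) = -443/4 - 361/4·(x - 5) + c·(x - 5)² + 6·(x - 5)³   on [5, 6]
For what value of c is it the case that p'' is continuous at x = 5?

-24

p_0''(x) = -12 - 12·(x - 2), so p_0''(5) = -48. On the right, p_1''(5) = 2c, so c = -24.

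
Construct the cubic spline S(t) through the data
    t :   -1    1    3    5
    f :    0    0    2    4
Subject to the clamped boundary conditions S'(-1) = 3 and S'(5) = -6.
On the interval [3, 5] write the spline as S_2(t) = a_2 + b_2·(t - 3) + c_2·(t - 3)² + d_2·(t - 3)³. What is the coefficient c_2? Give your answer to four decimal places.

With m_i denoting the second derivative at x_i, h_i = 2, 2, 2, and Δ_i = (y_(i+1) − y_i)/h_i = 0, 1, 1:
  2·m_0 + 8·m_1 + 2·m_2 = 6(Δ_1 - Δ_0) = 6
  2·m_1 + 8·m_2 + 2·m_3 = 6(Δ_2 - Δ_1) = 0
Clamped end conditions give two more equations: 2h_0·m_0 + h_0·m_1 = 6(Δ_0 - S'(-1)) = -18 and h_2·m_2 + 2h_2·m_3 = 6(S'(5) - Δ_2) = -42.
Forward elimination and back-substitution give m_0 = -26/5, m_1 = 7/5, m_2 = 13/5, m_3 = -59/5.
On [3, 5], with S_2(t) = a_2 + b_2·(t - 3) + c_2·(t - 3)² + d_2·(t - 3)³: c_2 = m_2/2 = 13/10, d_2 = (m_3 - m_2)/(6h_2) = -6/5, b_2 = Δ_2 - h_2(2m_2 + m_3)/6 = 16/5.

1.3000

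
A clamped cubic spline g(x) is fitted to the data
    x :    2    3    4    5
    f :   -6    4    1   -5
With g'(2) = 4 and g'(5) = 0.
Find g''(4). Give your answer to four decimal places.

-2.6667

Put M_i = g'' at the i-th knot. Here h = (1, 1, 1) and Δ = (10, -3, -6), so the interior equations h_(i-1)·M_(i-1) + 2(h_(i-1)+h_i)·M_i + h_i·M_(i+1) = 6(Δ_i − Δ_(i-1)) read
  1·M_0 + 4·M_1 + 1·M_2 = 6(Δ_1 - Δ_0) = -78
  1·M_1 + 4·M_2 + 1·M_3 = 6(Δ_2 - Δ_1) = -18
Clamped end conditions give two more equations: 2h_0·M_0 + h_0·M_1 = 6(Δ_0 - g'(2)) = 36 and h_2·M_2 + 2h_2·M_3 = 6(g'(5) - Δ_2) = 36.
Solving: M_0 = 94/3, M_1 = -80/3, M_2 = -8/3, M_3 = 58/3.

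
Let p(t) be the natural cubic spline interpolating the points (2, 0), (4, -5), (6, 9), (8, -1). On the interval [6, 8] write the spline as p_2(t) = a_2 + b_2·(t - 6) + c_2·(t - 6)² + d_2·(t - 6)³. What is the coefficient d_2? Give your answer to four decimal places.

0.9583

Put σ_i = p'' at the i-th knot. Here h = (2, 2, 2) and Δ = (-5/2, 7, -5), so the interior equations h_(i-1)·σ_(i-1) + 2(h_(i-1)+h_i)·σ_i + h_i·σ_(i+1) = 6(Δ_i − Δ_(i-1)) read
  2·σ_0 + 8·σ_1 + 2·σ_2 = 6(Δ_1 - Δ_0) = 57
  2·σ_1 + 8·σ_2 + 2·σ_3 = 6(Δ_2 - Δ_1) = -72
Natural end conditions: σ_0 = σ_3 = 0.
Forward elimination and back-substitution give σ_0 = 0, σ_1 = 10, σ_2 = -23/2, σ_3 = 0.
On [6, 8], with p_2(t) = a_2 + b_2·(t - 6) + c_2·(t - 6)² + d_2·(t - 6)³: c_2 = σ_2/2 = -23/4, d_2 = (σ_3 - σ_2)/(6h_2) = 23/24, b_2 = Δ_2 - h_2(2σ_2 + σ_3)/6 = 8/3.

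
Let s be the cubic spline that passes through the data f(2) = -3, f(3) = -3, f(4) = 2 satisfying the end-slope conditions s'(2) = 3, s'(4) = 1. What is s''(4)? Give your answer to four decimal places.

-20.5000

Write m_i for s''(x_i). With h_i = 1, 1 and divided differences Δ_i = 0, 5, the continuity of s' gives the tridiagonal system
  1·m_0 + 4·m_1 + 1·m_2 = 6(Δ_1 - Δ_0) = 30
Clamped end conditions give two more equations: 2h_0·m_0 + h_0·m_1 = 6(Δ_0 - s'(2)) = -18 and h_1·m_1 + 2h_1·m_2 = 6(s'(4) - Δ_1) = -24.
Solving the tridiagonal system: m_0 = -35/2, m_1 = 17, m_2 = -41/2.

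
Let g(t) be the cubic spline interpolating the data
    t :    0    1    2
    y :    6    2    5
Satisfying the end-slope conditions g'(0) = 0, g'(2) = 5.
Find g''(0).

-20

Put σ_i = g'' at the i-th knot. Here h = (1, 1) and Δ = (-4, 3), so the interior equations h_(i-1)·σ_(i-1) + 2(h_(i-1)+h_i)·σ_i + h_i·σ_(i+1) = 6(Δ_i − Δ_(i-1)) read
  1·σ_0 + 4·σ_1 + 1·σ_2 = 6(Δ_1 - Δ_0) = 42
Clamped end conditions give two more equations: 2h_0·σ_0 + h_0·σ_1 = 6(Δ_0 - g'(0)) = -24 and h_1·σ_1 + 2h_1·σ_2 = 6(g'(2) - Δ_1) = 12.
Solving the tridiagonal system: σ_0 = -20, σ_1 = 16, σ_2 = -2.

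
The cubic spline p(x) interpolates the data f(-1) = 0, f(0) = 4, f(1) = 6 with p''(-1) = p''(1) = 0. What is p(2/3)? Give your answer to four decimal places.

With σ_i denoting the second derivative at x_i, h_i = 1, 1, and Δ_i = (y_(i+1) − y_i)/h_i = 4, 2:
  1·σ_0 + 4·σ_1 + 1·σ_2 = 6(Δ_1 - Δ_0) = -12
Natural end conditions: σ_0 = σ_2 = 0.
Forward elimination and back-substitution give σ_0 = 0, σ_1 = -3, σ_2 = 0.
On [0, 1], p(x) = 4 + 3·x - 3/2·x² + 1/2·x³.
With x = 2/3: p(2/3) = 148/27.

5.4815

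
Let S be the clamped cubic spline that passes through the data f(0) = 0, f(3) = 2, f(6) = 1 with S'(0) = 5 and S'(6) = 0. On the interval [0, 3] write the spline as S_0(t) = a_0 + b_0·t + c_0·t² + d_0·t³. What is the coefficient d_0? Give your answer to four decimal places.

Put M_i = S'' at the i-th knot. Here h = (3, 3) and Δ = (2/3, -1/3), so the interior equations h_(i-1)·M_(i-1) + 2(h_(i-1)+h_i)·M_i + h_i·M_(i+1) = 6(Δ_i − Δ_(i-1)) read
  3·M_0 + 12·M_1 + 3·M_2 = 6(Δ_1 - Δ_0) = -6
Clamped end conditions give two more equations: 2h_0·M_0 + h_0·M_1 = 6(Δ_0 - S'(0)) = -26 and h_1·M_1 + 2h_1·M_2 = 6(S'(6) - Δ_1) = 2.
Forward elimination and back-substitution give M_0 = -14/3, M_1 = 2/3, M_2 = 0.
On [0, 3], with S_0(t) = a_0 + b_0·t + c_0·t² + d_0·t³: c_0 = M_0/2 = -7/3, d_0 = (M_1 - M_0)/(6h_0) = 8/27, b_0 = Δ_0 - h_0(2M_0 + M_1)/6 = 5.

0.2963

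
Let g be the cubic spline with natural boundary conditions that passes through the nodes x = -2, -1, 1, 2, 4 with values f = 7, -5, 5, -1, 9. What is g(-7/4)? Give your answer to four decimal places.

3.0562

Let σ_i = g''(x_i). Step sizes h_i = 1, 2, 1, 2; slopes of the chords Δ_i = (y_(i+1) - y_i)/h_i = -12, 5, -6, 5.
  1·σ_0 + 6·σ_1 + 2·σ_2 = 6(Δ_1 - Δ_0) = 102
  2·σ_1 + 6·σ_2 + 1·σ_3 = 6(Δ_2 - Δ_1) = -66
  1·σ_2 + 6·σ_3 + 2·σ_4 = 6(Δ_3 - Δ_2) = 66
Natural end conditions: σ_0 = σ_4 = 0.
Solving the tridiagonal system: σ_0 = 0, σ_1 = 749/31, σ_2 = -666/31, σ_3 = 452/31, σ_4 = 0.
On [-2, -1], g(x) = 7 - 2981/186·(x + 2) + 0·(x + 2)² + 749/186·(x + 2)³.
With (x + 2) = 1/4: g(-7/4) = 12127/3968.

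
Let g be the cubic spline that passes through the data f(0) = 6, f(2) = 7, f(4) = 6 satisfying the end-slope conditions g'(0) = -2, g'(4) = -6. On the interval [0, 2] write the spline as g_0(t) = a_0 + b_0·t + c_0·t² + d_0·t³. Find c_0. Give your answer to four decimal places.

1.7500

Write σ_i for g''(x_i). With h_i = 2, 2 and divided differences Δ_i = 1/2, -1/2, the continuity of g' gives the tridiagonal system
  2·σ_0 + 8·σ_1 + 2·σ_2 = 6(Δ_1 - Δ_0) = -6
Clamped end conditions give two more equations: 2h_0·σ_0 + h_0·σ_1 = 6(Δ_0 - g'(0)) = 15 and h_1·σ_1 + 2h_1·σ_2 = 6(g'(4) - Δ_1) = -33.
Solving: σ_0 = 7/2, σ_1 = 1/2, σ_2 = -17/2.
On [0, 2], with g_0(t) = a_0 + b_0·t + c_0·t² + d_0·t³: c_0 = σ_0/2 = 7/4, d_0 = (σ_1 - σ_0)/(6h_0) = -1/4, b_0 = Δ_0 - h_0(2σ_0 + σ_1)/6 = -2.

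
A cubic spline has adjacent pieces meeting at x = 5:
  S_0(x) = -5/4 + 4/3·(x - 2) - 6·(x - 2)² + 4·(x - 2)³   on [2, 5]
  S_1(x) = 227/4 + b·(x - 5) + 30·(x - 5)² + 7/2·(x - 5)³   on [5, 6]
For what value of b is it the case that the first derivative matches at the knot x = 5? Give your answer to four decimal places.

S_0'(x) = 4/3 - 12·(x - 2) + 12·(x - 2)², so S_0'(5) = 220/3. On the right, S_1'(5) = b, so b = 220/3.

73.3333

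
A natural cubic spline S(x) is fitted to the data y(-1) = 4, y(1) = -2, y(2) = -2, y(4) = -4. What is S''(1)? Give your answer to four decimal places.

With M_i denoting the second derivative at x_i, h_i = 2, 1, 2, and Δ_i = (y_(i+1) − y_i)/h_i = -3, 0, -1:
  2·M_0 + 6·M_1 + 1·M_2 = 6(Δ_1 - Δ_0) = 18
  1·M_1 + 6·M_2 + 2·M_3 = 6(Δ_2 - Δ_1) = -6
Natural end conditions: M_0 = M_3 = 0.
Forward elimination and back-substitution give M_0 = 0, M_1 = 114/35, M_2 = -54/35, M_3 = 0.

3.2571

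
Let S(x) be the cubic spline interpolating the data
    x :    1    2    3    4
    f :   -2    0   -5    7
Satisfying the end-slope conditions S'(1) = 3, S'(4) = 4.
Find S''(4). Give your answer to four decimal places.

-45.3333

Write M_i for S''(x_i). With h_i = 1, 1, 1 and divided differences Δ_i = 2, -5, 12, the continuity of S' gives the tridiagonal system
  1·M_0 + 4·M_1 + 1·M_2 = 6(Δ_1 - Δ_0) = -42
  1·M_1 + 4·M_2 + 1·M_3 = 6(Δ_2 - Δ_1) = 102
Clamped end conditions give two more equations: 2h_0·M_0 + h_0·M_1 = 6(Δ_0 - S'(1)) = -6 and h_2·M_2 + 2h_2·M_3 = 6(S'(4) - Δ_2) = -48.
Solving the tridiagonal system: M_0 = 26/3, M_1 = -70/3, M_2 = 128/3, M_3 = -136/3.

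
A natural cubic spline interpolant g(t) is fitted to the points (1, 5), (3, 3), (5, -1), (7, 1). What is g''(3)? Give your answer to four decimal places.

With M_i denoting the second derivative at x_i, h_i = 2, 2, 2, and Δ_i = (y_(i+1) − y_i)/h_i = -1, -2, 1:
  2·M_0 + 8·M_1 + 2·M_2 = 6(Δ_1 - Δ_0) = -6
  2·M_1 + 8·M_2 + 2·M_3 = 6(Δ_2 - Δ_1) = 18
Natural end conditions: M_0 = M_3 = 0.
Solving: M_0 = 0, M_1 = -7/5, M_2 = 13/5, M_3 = 0.

-1.4000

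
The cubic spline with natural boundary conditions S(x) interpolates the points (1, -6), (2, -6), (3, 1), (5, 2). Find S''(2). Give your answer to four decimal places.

With σ_i denoting the second derivative at x_i, h_i = 1, 1, 2, and Δ_i = (y_(i+1) − y_i)/h_i = 0, 7, 1/2:
  1·σ_0 + 4·σ_1 + 1·σ_2 = 6(Δ_1 - Δ_0) = 42
  1·σ_1 + 6·σ_2 + 2·σ_3 = 6(Δ_2 - Δ_1) = -39
Natural end conditions: σ_0 = σ_3 = 0.
Forward elimination and back-substitution give σ_0 = 0, σ_1 = 291/23, σ_2 = -198/23, σ_3 = 0.

12.6522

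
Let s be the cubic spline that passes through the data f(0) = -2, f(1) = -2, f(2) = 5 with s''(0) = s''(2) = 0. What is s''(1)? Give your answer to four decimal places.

With M_i denoting the second derivative at x_i, h_i = 1, 1, and Δ_i = (y_(i+1) − y_i)/h_i = 0, 7:
  1·M_0 + 4·M_1 + 1·M_2 = 6(Δ_1 - Δ_0) = 42
Natural end conditions: M_0 = M_2 = 0.
Forward elimination and back-substitution give M_0 = 0, M_1 = 21/2, M_2 = 0.

10.5000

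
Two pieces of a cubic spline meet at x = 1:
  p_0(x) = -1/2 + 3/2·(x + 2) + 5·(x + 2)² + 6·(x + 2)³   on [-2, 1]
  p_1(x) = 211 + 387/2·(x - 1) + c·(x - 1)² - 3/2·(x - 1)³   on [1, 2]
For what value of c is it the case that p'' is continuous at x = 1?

59

p_0''(x) = 10 + 36·(x + 2), so p_0''(1) = 118. On the right, p_1''(1) = 2c, so c = 59.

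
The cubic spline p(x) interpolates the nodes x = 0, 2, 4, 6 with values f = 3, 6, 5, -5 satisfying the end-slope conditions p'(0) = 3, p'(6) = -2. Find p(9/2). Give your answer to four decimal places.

2.5375

Put M_i = p'' at the i-th knot. Here h = (2, 2, 2) and Δ = (3/2, -1/2, -5), so the interior equations h_(i-1)·M_(i-1) + 2(h_(i-1)+h_i)·M_i + h_i·M_(i+1) = 6(Δ_i − Δ_(i-1)) read
  2·M_0 + 8·M_1 + 2·M_2 = 6(Δ_1 - Δ_0) = -12
  2·M_1 + 8·M_2 + 2·M_3 = 6(Δ_2 - Δ_1) = -27
Clamped end conditions give two more equations: 2h_0·M_0 + h_0·M_1 = 6(Δ_0 - p'(0)) = -9 and h_2·M_2 + 2h_2·M_3 = 6(p'(6) - Δ_2) = 18.
Forward elimination and back-substitution give M_0 = -37/15, M_1 = 13/30, M_2 = -79/15, M_3 = 107/15.
On [4, 6], p(x) = 5 - 58/15·(x - 4) - 79/30·(x - 4)² + 31/30·(x - 4)³.
With (x - 4) = 1/2: p(9/2) = 203/80.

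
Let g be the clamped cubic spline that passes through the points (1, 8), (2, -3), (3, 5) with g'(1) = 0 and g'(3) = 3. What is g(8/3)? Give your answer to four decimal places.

2.2593

Put M_i = g'' at the i-th knot. Here h = (1, 1) and Δ = (-11, 8), so the interior equations h_(i-1)·M_(i-1) + 2(h_(i-1)+h_i)·M_i + h_i·M_(i+1) = 6(Δ_i − Δ_(i-1)) read
  1·M_0 + 4·M_1 + 1·M_2 = 6(Δ_1 - Δ_0) = 114
Clamped end conditions give two more equations: 2h_0·M_0 + h_0·M_1 = 6(Δ_0 - g'(1)) = -66 and h_1·M_1 + 2h_1·M_2 = 6(g'(3) - Δ_1) = -30.
Solving: M_0 = -60, M_1 = 54, M_2 = -42.
On [2, 3], g(t) = -3 - 3·(t - 2) + 27·(t - 2)² - 16·(t - 2)³.
With (t - 2) = 2/3: g(8/3) = 61/27.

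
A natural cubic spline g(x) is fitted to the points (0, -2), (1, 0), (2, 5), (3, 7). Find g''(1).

Put M_i = g'' at the i-th knot. Here h = (1, 1, 1) and Δ = (2, 5, 2), so the interior equations h_(i-1)·M_(i-1) + 2(h_(i-1)+h_i)·M_i + h_i·M_(i+1) = 6(Δ_i − Δ_(i-1)) read
  1·M_0 + 4·M_1 + 1·M_2 = 6(Δ_1 - Δ_0) = 18
  1·M_1 + 4·M_2 + 1·M_3 = 6(Δ_2 - Δ_1) = -18
Natural end conditions: M_0 = M_3 = 0.
Solving the tridiagonal system: M_0 = 0, M_1 = 6, M_2 = -6, M_3 = 0.

6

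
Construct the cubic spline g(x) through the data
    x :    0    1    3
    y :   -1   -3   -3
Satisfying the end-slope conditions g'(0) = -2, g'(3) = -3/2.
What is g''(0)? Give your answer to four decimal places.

-1.8333

Let σ_i = g''(x_i). Step sizes h_i = 1, 2; slopes of the chords Δ_i = (y_(i+1) - y_i)/h_i = -2, 0.
  1·σ_0 + 6·σ_1 + 2·σ_2 = 6(Δ_1 - Δ_0) = 12
Clamped end conditions give two more equations: 2h_0·σ_0 + h_0·σ_1 = 6(Δ_0 - g'(0)) = 0 and h_1·σ_1 + 2h_1·σ_2 = 6(g'(3) - Δ_1) = -9.
Forward elimination and back-substitution give σ_0 = -11/6, σ_1 = 11/3, σ_2 = -49/12.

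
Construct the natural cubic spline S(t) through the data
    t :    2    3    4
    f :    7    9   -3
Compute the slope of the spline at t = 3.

Let m_i = S''(x_i). Step sizes h_i = 1, 1; slopes of the chords Δ_i = (y_(i+1) - y_i)/h_i = 2, -12.
  1·m_0 + 4·m_1 + 1·m_2 = 6(Δ_1 - Δ_0) = -84
Natural end conditions: m_0 = m_2 = 0.
Solving: m_0 = 0, m_1 = -21, m_2 = 0.
On [3, 4], S'(t) = b_1 + 2c_1·(t - 3) + 3d_1·(t - 3)² with b_1 = Δ_1 - h_1(2m_1 + m_2)/6 = -5, c_1 = m_1/2 = -21/2, d_1 = (m_2 - m_1)/(6h_1) = 7/2. So S'(3) = -5.

-5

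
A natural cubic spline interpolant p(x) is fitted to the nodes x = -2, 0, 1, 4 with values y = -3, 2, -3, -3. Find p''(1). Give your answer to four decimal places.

4.7872

With m_i denoting the second derivative at x_i, h_i = 2, 1, 3, and Δ_i = (y_(i+1) − y_i)/h_i = 5/2, -5, 0:
  2·m_0 + 6·m_1 + 1·m_2 = 6(Δ_1 - Δ_0) = -45
  1·m_1 + 8·m_2 + 3·m_3 = 6(Δ_2 - Δ_1) = 30
Natural end conditions: m_0 = m_3 = 0.
Hence m_0 = 0, m_1 = -390/47, m_2 = 225/47, m_3 = 0.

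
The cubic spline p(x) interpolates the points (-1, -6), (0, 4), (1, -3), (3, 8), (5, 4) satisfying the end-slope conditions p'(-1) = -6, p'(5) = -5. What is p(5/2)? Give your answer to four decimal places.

4.0391

With M_i denoting the second derivative at x_i, h_i = 1, 1, 2, 2, and Δ_i = (y_(i+1) − y_i)/h_i = 10, -7, 11/2, -2:
  1·M_0 + 4·M_1 + 1·M_2 = 6(Δ_1 - Δ_0) = -102
  1·M_1 + 6·M_2 + 2·M_3 = 6(Δ_2 - Δ_1) = 75
  2·M_2 + 8·M_3 + 2·M_4 = 6(Δ_3 - Δ_2) = -45
Clamped end conditions give two more equations: 2h_0·M_0 + h_0·M_1 = 6(Δ_0 - p'(-1)) = 96 and h_3·M_3 + 2h_3·M_4 = 6(p'(5) - Δ_3) = -18.
Solving: M_0 = 6131/84, M_1 = -2099/42, M_2 = 299/12, M_3 = -515/42, M_4 = 137/84.
On [1, 3], p(x) = -3 - 295/42·(x - 1) + 299/24·(x - 1)² - 347/112·(x - 1)³.
With (x - 1) = 3/2: p(5/2) = 517/128.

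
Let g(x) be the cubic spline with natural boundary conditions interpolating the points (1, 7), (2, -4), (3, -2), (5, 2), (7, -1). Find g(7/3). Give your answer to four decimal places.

-4.4449

Put M_i = g'' at the i-th knot. Here h = (1, 1, 2, 2) and Δ = (-11, 2, 2, -3/2), so the interior equations h_(i-1)·M_(i-1) + 2(h_(i-1)+h_i)·M_i + h_i·M_(i+1) = 6(Δ_i − Δ_(i-1)) read
  1·M_0 + 4·M_1 + 1·M_2 = 6(Δ_1 - Δ_0) = 78
  1·M_1 + 6·M_2 + 2·M_3 = 6(Δ_2 - Δ_1) = 0
  2·M_2 + 8·M_3 + 2·M_4 = 6(Δ_3 - Δ_2) = -21
Natural end conditions: M_0 = M_4 = 0.
Forward elimination and back-substitution give M_0 = 0, M_1 = 565/28, M_2 = -19/7, M_3 = -109/56, M_4 = 0.
On [2, 3], g(x) = -4 - 359/84·(x - 2) + 565/56·(x - 2)² - 641/168·(x - 2)³.
With (x - 2) = 1/3: g(7/3) = -10081/2268.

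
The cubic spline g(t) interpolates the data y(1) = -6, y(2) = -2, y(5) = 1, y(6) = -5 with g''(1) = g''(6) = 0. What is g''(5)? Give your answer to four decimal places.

-5.1273

Write m_i for g''(x_i). With h_i = 1, 3, 1 and divided differences Δ_i = 4, 1, -6, the continuity of g' gives the tridiagonal system
  1·m_0 + 8·m_1 + 3·m_2 = 6(Δ_1 - Δ_0) = -18
  3·m_1 + 8·m_2 + 1·m_3 = 6(Δ_2 - Δ_1) = -42
Natural end conditions: m_0 = m_3 = 0.
Solving: m_0 = 0, m_1 = -18/55, m_2 = -282/55, m_3 = 0.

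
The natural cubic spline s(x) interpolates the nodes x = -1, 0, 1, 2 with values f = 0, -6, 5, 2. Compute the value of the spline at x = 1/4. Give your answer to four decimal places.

Write M_i for s''(x_i). With h_i = 1, 1, 1 and divided differences Δ_i = -6, 11, -3, the continuity of s' gives the tridiagonal system
  1·M_0 + 4·M_1 + 1·M_2 = 6(Δ_1 - Δ_0) = 102
  1·M_1 + 4·M_2 + 1·M_3 = 6(Δ_2 - Δ_1) = -84
Natural end conditions: M_0 = M_3 = 0.
Solving: M_0 = 0, M_1 = 164/5, M_2 = -146/5, M_3 = 0.
On [0, 1], s(x) = -6 + 74/15·x + 82/5·x² - 31/3·x³.
With x = 1/4: s(1/4) = -1249/320.

-3.9031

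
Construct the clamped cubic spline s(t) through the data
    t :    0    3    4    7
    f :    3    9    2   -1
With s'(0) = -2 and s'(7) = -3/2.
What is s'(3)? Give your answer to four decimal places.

With σ_i denoting the second derivative at x_i, h_i = 3, 1, 3, and Δ_i = (y_(i+1) − y_i)/h_i = 2, -7, -1:
  3·σ_0 + 8·σ_1 + 1·σ_2 = 6(Δ_1 - Δ_0) = -54
  1·σ_1 + 8·σ_2 + 3·σ_3 = 6(Δ_2 - Δ_1) = 36
Clamped end conditions give two more equations: 2h_0·σ_0 + h_0·σ_1 = 6(Δ_0 - s'(0)) = 24 and h_2·σ_2 + 2h_2·σ_3 = 6(s'(7) - Δ_2) = -3.
Solving the tridiagonal system: σ_0 = 531/55, σ_1 = -622/55, σ_2 = 413/55, σ_3 = -234/55.
On [3, 4], s'(t) = b_1 + 2c_1·(t - 3) + 3d_1·(t - 3)² with b_1 = Δ_1 - h_1(2σ_1 + σ_2)/6 = -493/110, c_1 = σ_1/2 = -311/55, d_1 = (σ_2 - σ_1)/(6h_1) = 69/22. So s'(3) = -493/110.

-4.4818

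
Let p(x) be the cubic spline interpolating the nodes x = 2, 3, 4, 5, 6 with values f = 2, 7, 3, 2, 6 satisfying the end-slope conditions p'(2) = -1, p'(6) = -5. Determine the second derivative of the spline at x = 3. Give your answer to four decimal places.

-22.4286

Let σ_i = p''(x_i). Step sizes h_i = 1, 1, 1, 1; slopes of the chords Δ_i = (y_(i+1) - y_i)/h_i = 5, -4, -1, 4.
  1·σ_0 + 4·σ_1 + 1·σ_2 = 6(Δ_1 - Δ_0) = -54
  1·σ_1 + 4·σ_2 + 1·σ_3 = 6(Δ_2 - Δ_1) = 18
  1·σ_2 + 4·σ_3 + 1·σ_4 = 6(Δ_3 - Δ_2) = 30
Clamped end conditions give two more equations: 2h_0·σ_0 + h_0·σ_1 = 6(Δ_0 - p'(2)) = 36 and h_3·σ_3 + 2h_3·σ_4 = 6(p'(6) - Δ_3) = -54.
Solving: σ_0 = 409/14, σ_1 = -157/7, σ_2 = 13/2, σ_3 = 101/7, σ_4 = -479/14.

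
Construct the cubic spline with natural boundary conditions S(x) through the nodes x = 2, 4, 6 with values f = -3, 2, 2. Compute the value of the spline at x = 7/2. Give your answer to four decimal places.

Write m_i for S''(x_i). With h_i = 2, 2 and divided differences Δ_i = 5/2, 0, the continuity of S' gives the tridiagonal system
  2·m_0 + 8·m_1 + 2·m_2 = 6(Δ_1 - Δ_0) = -15
Natural end conditions: m_0 = m_2 = 0.
Forward elimination and back-substitution give m_0 = 0, m_1 = -15/8, m_2 = 0.
On [2, 4], S(x) = -3 + 25/8·(x - 2) + 0·(x - 2)² - 5/32·(x - 2)³.
With (x - 2) = 3/2: S(7/2) = 297/256.

1.1602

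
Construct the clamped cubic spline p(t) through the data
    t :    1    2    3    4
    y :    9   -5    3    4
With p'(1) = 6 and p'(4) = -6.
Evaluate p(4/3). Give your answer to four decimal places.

Let m_i = p''(x_i). Step sizes h_i = 1, 1, 1; slopes of the chords Δ_i = (y_(i+1) - y_i)/h_i = -14, 8, 1.
  1·m_0 + 4·m_1 + 1·m_2 = 6(Δ_1 - Δ_0) = 132
  1·m_1 + 4·m_2 + 1·m_3 = 6(Δ_2 - Δ_1) = -42
Clamped end conditions give two more equations: 2h_0·m_0 + h_0·m_1 = 6(Δ_0 - p'(1)) = -120 and h_2·m_2 + 2h_2·m_3 = 6(p'(4) - Δ_2) = -42.
Forward elimination and back-substitution give m_0 = -454/5, m_1 = 308/5, m_2 = -118/5, m_3 = -46/5.
On [1, 2], p(t) = 9 + 6·(t - 1) - 227/5·(t - 1)² + 127/5·(t - 1)³.
With (t - 1) = 1/3: p(4/3) = 931/135.

6.8963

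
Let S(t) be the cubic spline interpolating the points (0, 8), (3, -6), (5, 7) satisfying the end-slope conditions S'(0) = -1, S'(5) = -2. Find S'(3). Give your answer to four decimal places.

3.8500

Write σ_i for S''(x_i). With h_i = 3, 2 and divided differences Δ_i = -14/3, 13/2, the continuity of S' gives the tridiagonal system
  3·σ_0 + 10·σ_1 + 2·σ_2 = 6(Δ_1 - Δ_0) = 67
Clamped end conditions give two more equations: 2h_0·σ_0 + h_0·σ_1 = 6(Δ_0 - S'(0)) = -22 and h_1·σ_1 + 2h_1·σ_2 = 6(S'(5) - Δ_1) = -51.
Solving the tridiagonal system: σ_0 = -317/30, σ_1 = 69/5, σ_2 = -393/20.
On [3, 5], S'(t) = b_1 + 2c_1·(t - 3) + 3d_1·(t - 3)² with b_1 = Δ_1 - h_1(2σ_1 + σ_2)/6 = 77/20, c_1 = σ_1/2 = 69/10, d_1 = (σ_2 - σ_1)/(6h_1) = -223/80. So S'(3) = 77/20.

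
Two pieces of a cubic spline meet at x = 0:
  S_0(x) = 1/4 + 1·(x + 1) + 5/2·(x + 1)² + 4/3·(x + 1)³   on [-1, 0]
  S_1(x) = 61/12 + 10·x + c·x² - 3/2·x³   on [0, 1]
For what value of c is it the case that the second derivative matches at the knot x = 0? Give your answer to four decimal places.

6.5000

S_0''(x) = 5 + 8·(x + 1), so S_0''(0) = 13. On the right, S_1''(0) = 2c, so c = 13/2.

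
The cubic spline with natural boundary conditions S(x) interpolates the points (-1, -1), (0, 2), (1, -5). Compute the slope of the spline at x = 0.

-2

Write σ_i for S''(x_i). With h_i = 1, 1 and divided differences Δ_i = 3, -7, the continuity of S' gives the tridiagonal system
  1·σ_0 + 4·σ_1 + 1·σ_2 = 6(Δ_1 - Δ_0) = -60
Natural end conditions: σ_0 = σ_2 = 0.
Forward elimination and back-substitution give σ_0 = 0, σ_1 = -15, σ_2 = 0.
On [0, 1], S'(x) = b_1 + 2c_1·x + 3d_1·x² with b_1 = Δ_1 - h_1(2σ_1 + σ_2)/6 = -2, c_1 = σ_1/2 = -15/2, d_1 = (σ_2 - σ_1)/(6h_1) = 5/2. So S'(0) = -2.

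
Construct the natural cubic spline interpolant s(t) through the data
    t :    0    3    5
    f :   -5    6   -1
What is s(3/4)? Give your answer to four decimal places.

Let σ_i = s''(x_i). Step sizes h_i = 3, 2; slopes of the chords Δ_i = (y_(i+1) - y_i)/h_i = 11/3, -7/2.
  3·σ_0 + 10·σ_1 + 2·σ_2 = 6(Δ_1 - Δ_0) = -43
Natural end conditions: σ_0 = σ_2 = 0.
Solving the tridiagonal system: σ_0 = 0, σ_1 = -43/10, σ_2 = 0.
On [0, 3], s(t) = -5 + 349/60·t + 0·t² - 43/180·t³.
With t = 3/4: s(3/4) = -189/256.

-0.7383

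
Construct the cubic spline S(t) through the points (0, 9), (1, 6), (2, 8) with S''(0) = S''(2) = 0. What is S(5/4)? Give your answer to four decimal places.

With M_i denoting the second derivative at x_i, h_i = 1, 1, and Δ_i = (y_(i+1) − y_i)/h_i = -3, 2:
  1·M_0 + 4·M_1 + 1·M_2 = 6(Δ_1 - Δ_0) = 30
Natural end conditions: M_0 = M_2 = 0.
Solving the tridiagonal system: M_0 = 0, M_1 = 15/2, M_2 = 0.
On [1, 2], S(t) = 6 - 1/2·(t - 1) + 15/4·(t - 1)² - 5/4·(t - 1)³.
With (t - 1) = 1/4: S(5/4) = 1559/256.

6.0898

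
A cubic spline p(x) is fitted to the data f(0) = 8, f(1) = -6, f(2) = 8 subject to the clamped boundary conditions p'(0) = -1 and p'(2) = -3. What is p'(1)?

1

Write M_i for p''(x_i). With h_i = 1, 1 and divided differences Δ_i = -14, 14, the continuity of p' gives the tridiagonal system
  1·M_0 + 4·M_1 + 1·M_2 = 6(Δ_1 - Δ_0) = 168
Clamped end conditions give two more equations: 2h_0·M_0 + h_0·M_1 = 6(Δ_0 - p'(0)) = -78 and h_1·M_1 + 2h_1·M_2 = 6(p'(2) - Δ_1) = -102.
Solving the tridiagonal system: M_0 = -82, M_1 = 86, M_2 = -94.
On [1, 2], p'(x) = b_1 + 2c_1·(x - 1) + 3d_1·(x - 1)² with b_1 = Δ_1 - h_1(2M_1 + M_2)/6 = 1, c_1 = M_1/2 = 43, d_1 = (M_2 - M_1)/(6h_1) = -30. So p'(1) = 1.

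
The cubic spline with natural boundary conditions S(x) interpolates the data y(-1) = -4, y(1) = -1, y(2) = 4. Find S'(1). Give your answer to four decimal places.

Write m_i for S''(x_i). With h_i = 2, 1 and divided differences Δ_i = 3/2, 5, the continuity of S' gives the tridiagonal system
  2·m_0 + 6·m_1 + 1·m_2 = 6(Δ_1 - Δ_0) = 21
Natural end conditions: m_0 = m_2 = 0.
Hence m_0 = 0, m_1 = 7/2, m_2 = 0.
On [1, 2], S'(x) = b_1 + 2c_1·(x - 1) + 3d_1·(x - 1)² with b_1 = Δ_1 - h_1(2m_1 + m_2)/6 = 23/6, c_1 = m_1/2 = 7/4, d_1 = (m_2 - m_1)/(6h_1) = -7/12. So S'(1) = 23/6.

3.8333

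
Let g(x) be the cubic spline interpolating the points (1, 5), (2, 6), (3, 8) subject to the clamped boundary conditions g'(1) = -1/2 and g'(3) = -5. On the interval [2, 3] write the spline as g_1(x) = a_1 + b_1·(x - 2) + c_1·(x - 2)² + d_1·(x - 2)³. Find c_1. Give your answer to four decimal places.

Put m_i = g'' at the i-th knot. Here h = (1, 1) and Δ = (1, 2), so the interior equations h_(i-1)·m_(i-1) + 2(h_(i-1)+h_i)·m_i + h_i·m_(i+1) = 6(Δ_i − Δ_(i-1)) read
  1·m_0 + 4·m_1 + 1·m_2 = 6(Δ_1 - Δ_0) = 6
Clamped end conditions give two more equations: 2h_0·m_0 + h_0·m_1 = 6(Δ_0 - g'(1)) = 9 and h_1·m_1 + 2h_1·m_2 = 6(g'(3) - Δ_1) = -42.
Solving: m_0 = 3/4, m_1 = 15/2, m_2 = -99/4.
On [2, 3], with g_1(x) = a_1 + b_1·(x - 2) + c_1·(x - 2)² + d_1·(x - 2)³: c_1 = m_1/2 = 15/4, d_1 = (m_2 - m_1)/(6h_1) = -43/8, b_1 = Δ_1 - h_1(2m_1 + m_2)/6 = 29/8.

3.7500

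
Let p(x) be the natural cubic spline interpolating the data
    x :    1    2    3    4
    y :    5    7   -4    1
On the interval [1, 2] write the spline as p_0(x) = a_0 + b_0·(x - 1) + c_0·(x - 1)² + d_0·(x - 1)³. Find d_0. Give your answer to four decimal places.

-4.5333

Let M_i = p''(x_i). Step sizes h_i = 1, 1, 1; slopes of the chords Δ_i = (y_(i+1) - y_i)/h_i = 2, -11, 5.
  1·M_0 + 4·M_1 + 1·M_2 = 6(Δ_1 - Δ_0) = -78
  1·M_1 + 4·M_2 + 1·M_3 = 6(Δ_2 - Δ_1) = 96
Natural end conditions: M_0 = M_3 = 0.
Solving the tridiagonal system: M_0 = 0, M_1 = -136/5, M_2 = 154/5, M_3 = 0.
On [1, 2], with p_0(x) = a_0 + b_0·(x - 1) + c_0·(x - 1)² + d_0·(x - 1)³: c_0 = M_0/2 = 0, d_0 = (M_1 - M_0)/(6h_0) = -68/15, b_0 = Δ_0 - h_0(2M_0 + M_1)/6 = 98/15.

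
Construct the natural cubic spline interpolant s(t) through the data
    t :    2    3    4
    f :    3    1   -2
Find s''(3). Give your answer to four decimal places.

-1.5000

With σ_i denoting the second derivative at x_i, h_i = 1, 1, and Δ_i = (y_(i+1) − y_i)/h_i = -2, -3:
  1·σ_0 + 4·σ_1 + 1·σ_2 = 6(Δ_1 - Δ_0) = -6
Natural end conditions: σ_0 = σ_2 = 0.
Solving the tridiagonal system: σ_0 = 0, σ_1 = -3/2, σ_2 = 0.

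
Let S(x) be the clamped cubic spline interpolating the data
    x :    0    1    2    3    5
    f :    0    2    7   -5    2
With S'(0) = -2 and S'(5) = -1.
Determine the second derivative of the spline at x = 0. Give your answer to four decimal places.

Put σ_i = S'' at the i-th knot. Here h = (1, 1, 1, 2) and Δ = (2, 5, -12, 7/2), so the interior equations h_(i-1)·σ_(i-1) + 2(h_(i-1)+h_i)·σ_i + h_i·σ_(i+1) = 6(Δ_i − Δ_(i-1)) read
  1·σ_0 + 4·σ_1 + 1·σ_2 = 6(Δ_1 - Δ_0) = 18
  1·σ_1 + 4·σ_2 + 1·σ_3 = 6(Δ_2 - Δ_1) = -102
  1·σ_2 + 6·σ_3 + 2·σ_4 = 6(Δ_3 - Δ_2) = 93
Clamped end conditions give two more equations: 2h_0·σ_0 + h_0·σ_1 = 6(Δ_0 - S'(0)) = 24 and h_3·σ_3 + 2h_3·σ_4 = 6(S'(5) - Δ_3) = -27.
Hence σ_0 = 497/82, σ_1 = 487/41, σ_2 = -2917/82, σ_3 = 1165/41, σ_4 = -3437/164.

6.0610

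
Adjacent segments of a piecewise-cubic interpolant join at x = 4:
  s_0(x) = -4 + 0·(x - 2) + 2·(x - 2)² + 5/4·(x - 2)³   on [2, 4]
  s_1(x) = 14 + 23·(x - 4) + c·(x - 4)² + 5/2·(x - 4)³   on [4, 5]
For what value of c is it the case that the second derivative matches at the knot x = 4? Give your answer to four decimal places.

9.5000

s_0''(x) = 4 + 15/2·(x - 2), so s_0''(4) = 19. On the right, s_1''(4) = 2c, so c = 19/2.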